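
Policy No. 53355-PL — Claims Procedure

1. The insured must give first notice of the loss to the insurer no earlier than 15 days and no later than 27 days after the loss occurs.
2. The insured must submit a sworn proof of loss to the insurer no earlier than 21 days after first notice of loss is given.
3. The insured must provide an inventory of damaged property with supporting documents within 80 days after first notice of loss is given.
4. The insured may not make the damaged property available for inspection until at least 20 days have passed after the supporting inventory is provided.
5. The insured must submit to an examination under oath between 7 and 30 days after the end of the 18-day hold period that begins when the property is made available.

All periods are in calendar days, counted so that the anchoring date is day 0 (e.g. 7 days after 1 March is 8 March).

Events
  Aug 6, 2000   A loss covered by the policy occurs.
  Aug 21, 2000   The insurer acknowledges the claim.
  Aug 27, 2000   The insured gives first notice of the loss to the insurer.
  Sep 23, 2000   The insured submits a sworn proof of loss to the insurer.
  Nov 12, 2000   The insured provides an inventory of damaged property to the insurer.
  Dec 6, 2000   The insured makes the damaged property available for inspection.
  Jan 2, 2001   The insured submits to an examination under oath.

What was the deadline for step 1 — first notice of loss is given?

Sep 2, 2000

Step 1 runs from Aug 6, 2000, when the loss occurs. The window is 15–27 days after Aug 6, 2000; it closes on Sep 2, 2000.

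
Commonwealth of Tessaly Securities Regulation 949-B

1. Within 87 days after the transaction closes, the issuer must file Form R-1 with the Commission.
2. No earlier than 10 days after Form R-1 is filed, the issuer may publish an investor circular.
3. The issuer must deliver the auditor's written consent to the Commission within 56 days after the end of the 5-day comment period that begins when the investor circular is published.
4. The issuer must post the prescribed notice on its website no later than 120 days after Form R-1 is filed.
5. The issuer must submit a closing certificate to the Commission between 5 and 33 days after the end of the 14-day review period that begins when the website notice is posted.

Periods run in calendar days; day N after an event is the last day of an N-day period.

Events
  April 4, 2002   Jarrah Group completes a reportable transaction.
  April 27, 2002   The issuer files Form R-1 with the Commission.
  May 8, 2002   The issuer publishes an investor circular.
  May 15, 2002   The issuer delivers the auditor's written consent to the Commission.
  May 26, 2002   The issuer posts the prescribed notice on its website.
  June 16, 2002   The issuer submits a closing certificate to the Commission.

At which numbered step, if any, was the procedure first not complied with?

None — every step was satisfied

(1) due by April 4, 2002 + 87 days = June 30, 2002; completed April 27, 2002, before the deadline.
(2) permitted from April 27, 2002 + 10 days = May 7, 2002 onward; May 8, 2002 is on or after that date.
(3) due by May 13, 2002 + 56 days = July 8, 2002; done May 15, 2002 — timely.
(4) due by April 27, 2002 + 120 days = August 25, 2002; May 26, 2002 is within that limit.
(5) the permitted window runs from June 9, 2002 + 5 = June 14, 2002 to June 9, 2002 + 33 = July 12, 2002; June 16, 2002 falls inside that range.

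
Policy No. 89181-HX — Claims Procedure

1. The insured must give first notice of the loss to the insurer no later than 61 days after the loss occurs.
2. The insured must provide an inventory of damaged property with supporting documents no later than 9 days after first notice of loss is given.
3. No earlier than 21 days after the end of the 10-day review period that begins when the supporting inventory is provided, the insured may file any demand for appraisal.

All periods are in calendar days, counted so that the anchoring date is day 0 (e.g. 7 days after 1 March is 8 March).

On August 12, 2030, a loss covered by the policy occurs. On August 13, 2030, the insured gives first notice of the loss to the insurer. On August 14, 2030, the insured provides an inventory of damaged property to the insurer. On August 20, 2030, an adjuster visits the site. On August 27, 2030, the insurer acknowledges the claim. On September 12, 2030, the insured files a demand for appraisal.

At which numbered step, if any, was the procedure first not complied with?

Step 3

(1) due by August 12, 2030 + 61 days = October 12, 2030; done August 13, 2030 — timely.
(2) due by August 13, 2030 + 9 days = August 22, 2030; completed August 14, 2030, before the deadline.
(3) permitted from August 24, 2030 + 21 days = September 14, 2030 onward; done September 12, 2030 — 2 days too early.
No need to go further; step 3 was not satisfied.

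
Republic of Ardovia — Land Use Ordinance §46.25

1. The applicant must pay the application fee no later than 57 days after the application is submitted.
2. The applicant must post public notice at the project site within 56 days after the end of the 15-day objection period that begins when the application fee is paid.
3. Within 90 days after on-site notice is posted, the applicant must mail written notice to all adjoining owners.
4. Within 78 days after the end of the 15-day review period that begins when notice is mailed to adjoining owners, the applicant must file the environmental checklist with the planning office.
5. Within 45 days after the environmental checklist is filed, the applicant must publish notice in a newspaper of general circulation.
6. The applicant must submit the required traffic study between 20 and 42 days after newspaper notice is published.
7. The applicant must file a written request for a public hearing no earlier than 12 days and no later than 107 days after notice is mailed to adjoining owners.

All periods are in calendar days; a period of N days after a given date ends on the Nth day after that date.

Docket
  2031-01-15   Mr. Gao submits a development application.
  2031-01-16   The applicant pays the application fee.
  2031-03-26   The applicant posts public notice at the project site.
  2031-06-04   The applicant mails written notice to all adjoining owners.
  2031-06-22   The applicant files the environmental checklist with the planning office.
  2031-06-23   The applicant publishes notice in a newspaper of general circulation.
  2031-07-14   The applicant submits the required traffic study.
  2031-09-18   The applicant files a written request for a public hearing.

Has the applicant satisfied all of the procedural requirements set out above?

Yes

Step 1 — counting 57 days from 2031-01-15 (when the application is submitted) gives a deadline of 2031-03-13; done 2031-01-16 — timely.
Step 2 — counting 56 days from 2031-01-31 (end of the 15-day objection period, which began when the application fee is paid on 2031-01-16) gives a deadline of 2031-03-28; 2031-03-26 is within that limit.
Step 3 — counting 90 days from 2031-03-26 (when on-site notice is posted) gives a deadline of 2031-06-24; done 2031-06-04 — timely.
Step 4 — counting 78 days from 2031-06-19 (end of the 15-day review period, which began when notice is mailed to adjoining owners on 2031-06-04) gives a deadline of 2031-09-05; 2031-06-22 is within that limit.
Step 5 — counting 45 days from 2031-06-22 (when the environmental checklist is filed) gives a deadline of 2031-08-06; 2031-06-23 is within that limit.
Step 6 — 20 and 42 days from 2031-06-23 (when newspaper notice is published) are 2031-07-13 and 2031-08-04 respectively; done 2031-07-14 — within the window.
Step 7 — 12 and 107 days from 2031-06-04 (when notice is mailed to adjoining owners) are 2031-06-16 and 2031-09-19 respectively; done 2031-09-18, which is between those dates.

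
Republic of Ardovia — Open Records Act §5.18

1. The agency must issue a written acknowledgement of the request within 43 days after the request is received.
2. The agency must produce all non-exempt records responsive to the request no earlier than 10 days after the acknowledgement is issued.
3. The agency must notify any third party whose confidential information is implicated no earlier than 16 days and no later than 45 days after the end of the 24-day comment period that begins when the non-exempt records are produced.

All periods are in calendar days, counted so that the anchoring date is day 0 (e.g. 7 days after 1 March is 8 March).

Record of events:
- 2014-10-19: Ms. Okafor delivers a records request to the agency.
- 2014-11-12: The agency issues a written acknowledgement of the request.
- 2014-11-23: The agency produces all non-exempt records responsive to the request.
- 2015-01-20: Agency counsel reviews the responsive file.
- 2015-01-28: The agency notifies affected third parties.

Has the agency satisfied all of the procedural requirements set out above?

Step 1: 43 days after 2014-10-19 (when the request is received) is 2014-12-01; completed 2014-11-12, before the deadline.
Step 2: the earliest permitted date is 10 days after 2014-11-12 (when the acknowledgement is issued), i.e. 2014-11-22; done 2014-11-23 — permitted.
Step 3: the window is 16–45 days after 2014-12-17 (end of the 24-day comment period, which began when the non-exempt records are produced on 2014-11-23), so 2015-01-02 through 2015-01-31; done 2015-01-28 — within the window.

Yes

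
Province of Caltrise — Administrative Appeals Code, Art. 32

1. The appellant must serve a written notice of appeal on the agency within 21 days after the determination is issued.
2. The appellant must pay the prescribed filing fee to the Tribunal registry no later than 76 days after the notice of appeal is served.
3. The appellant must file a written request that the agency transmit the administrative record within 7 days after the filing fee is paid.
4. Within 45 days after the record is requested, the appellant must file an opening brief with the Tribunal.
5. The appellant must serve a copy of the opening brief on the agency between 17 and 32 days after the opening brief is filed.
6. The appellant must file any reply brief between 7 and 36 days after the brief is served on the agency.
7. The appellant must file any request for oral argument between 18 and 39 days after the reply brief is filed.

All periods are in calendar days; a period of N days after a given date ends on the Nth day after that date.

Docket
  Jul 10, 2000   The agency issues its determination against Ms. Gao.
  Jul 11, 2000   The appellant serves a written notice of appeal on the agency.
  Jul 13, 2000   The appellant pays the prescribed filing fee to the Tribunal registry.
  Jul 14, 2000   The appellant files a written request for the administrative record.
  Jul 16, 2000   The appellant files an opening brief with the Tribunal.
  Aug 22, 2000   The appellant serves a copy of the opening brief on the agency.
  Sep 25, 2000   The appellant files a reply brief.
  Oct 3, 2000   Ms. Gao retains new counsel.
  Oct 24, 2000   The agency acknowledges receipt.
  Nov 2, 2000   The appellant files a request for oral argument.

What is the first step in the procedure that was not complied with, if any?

Step 5

Step 1 — counting 21 days from Jul 10, 2000 (when the determination is issued) gives a deadline of Jul 31, 2000; Jul 11, 2000 is within that limit.
Step 2 — counting 76 days from Jul 11, 2000 (when the notice of appeal is served) gives a deadline of Sep 25, 2000; done Jul 13, 2000 — timely.
Step 3 — counting 7 days from Jul 13, 2000 (when the filing fee is paid) gives a deadline of Jul 20, 2000; Jul 14, 2000 is within that limit.
Step 4 — counting 45 days from Jul 14, 2000 (when the record is requested) gives a deadline of Aug 28, 2000; Jul 16, 2000 is within that limit.
Step 5 — 17 and 32 days from Jul 16, 2000 (when the opening brief is filed) are Aug 2, 2000 and Aug 17, 2000 respectively; Aug 22, 2000 is 5 days past the end of the window.
That is the first point of non-compliance.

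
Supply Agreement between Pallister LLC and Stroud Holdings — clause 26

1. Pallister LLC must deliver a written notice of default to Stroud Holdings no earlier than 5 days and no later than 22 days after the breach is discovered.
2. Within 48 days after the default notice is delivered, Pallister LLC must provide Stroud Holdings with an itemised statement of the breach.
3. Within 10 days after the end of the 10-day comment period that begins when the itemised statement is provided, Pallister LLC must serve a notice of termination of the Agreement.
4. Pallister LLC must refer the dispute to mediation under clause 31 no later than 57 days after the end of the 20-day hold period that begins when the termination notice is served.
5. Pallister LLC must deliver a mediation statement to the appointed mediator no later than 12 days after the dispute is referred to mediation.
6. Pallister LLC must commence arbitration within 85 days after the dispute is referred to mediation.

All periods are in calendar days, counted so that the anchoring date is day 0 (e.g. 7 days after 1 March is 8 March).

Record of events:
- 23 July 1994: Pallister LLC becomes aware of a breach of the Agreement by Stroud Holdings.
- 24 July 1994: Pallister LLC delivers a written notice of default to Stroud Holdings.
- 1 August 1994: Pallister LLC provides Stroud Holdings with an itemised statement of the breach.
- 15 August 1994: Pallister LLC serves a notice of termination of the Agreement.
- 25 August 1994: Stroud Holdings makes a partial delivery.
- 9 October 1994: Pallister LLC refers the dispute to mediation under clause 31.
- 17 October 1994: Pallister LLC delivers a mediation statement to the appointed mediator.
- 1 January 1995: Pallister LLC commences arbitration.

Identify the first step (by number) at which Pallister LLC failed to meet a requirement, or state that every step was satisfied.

(1) the permitted window runs from 23 July 1994 + 5 = 28 July 1994 to 23 July 1994 + 22 = 14 August 1994; done 24 July 1994 — 4 days before the window opened.
The procedure was therefore not followed at step 1.

Step 1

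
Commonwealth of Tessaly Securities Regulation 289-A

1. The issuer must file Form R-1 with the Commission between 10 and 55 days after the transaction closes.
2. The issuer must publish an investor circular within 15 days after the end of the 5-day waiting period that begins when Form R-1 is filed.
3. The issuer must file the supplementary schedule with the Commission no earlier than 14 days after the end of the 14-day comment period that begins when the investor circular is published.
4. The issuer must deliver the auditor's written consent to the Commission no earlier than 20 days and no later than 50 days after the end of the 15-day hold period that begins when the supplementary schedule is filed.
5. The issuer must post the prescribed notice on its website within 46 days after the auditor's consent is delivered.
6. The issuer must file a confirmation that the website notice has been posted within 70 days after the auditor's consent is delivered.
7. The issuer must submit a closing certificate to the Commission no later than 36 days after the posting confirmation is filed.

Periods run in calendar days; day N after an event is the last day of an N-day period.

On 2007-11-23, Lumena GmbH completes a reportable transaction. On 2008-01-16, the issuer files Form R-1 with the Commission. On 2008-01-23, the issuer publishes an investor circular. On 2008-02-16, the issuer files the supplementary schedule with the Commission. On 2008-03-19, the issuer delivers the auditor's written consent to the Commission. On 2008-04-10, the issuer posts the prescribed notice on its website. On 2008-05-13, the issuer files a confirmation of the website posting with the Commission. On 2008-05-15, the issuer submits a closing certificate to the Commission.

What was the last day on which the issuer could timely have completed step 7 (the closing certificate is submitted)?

2008-06-18

Step 7 runs from 2008-05-13, when the posting confirmation is filed. 36 days after 2008-05-13 is 2008-06-18.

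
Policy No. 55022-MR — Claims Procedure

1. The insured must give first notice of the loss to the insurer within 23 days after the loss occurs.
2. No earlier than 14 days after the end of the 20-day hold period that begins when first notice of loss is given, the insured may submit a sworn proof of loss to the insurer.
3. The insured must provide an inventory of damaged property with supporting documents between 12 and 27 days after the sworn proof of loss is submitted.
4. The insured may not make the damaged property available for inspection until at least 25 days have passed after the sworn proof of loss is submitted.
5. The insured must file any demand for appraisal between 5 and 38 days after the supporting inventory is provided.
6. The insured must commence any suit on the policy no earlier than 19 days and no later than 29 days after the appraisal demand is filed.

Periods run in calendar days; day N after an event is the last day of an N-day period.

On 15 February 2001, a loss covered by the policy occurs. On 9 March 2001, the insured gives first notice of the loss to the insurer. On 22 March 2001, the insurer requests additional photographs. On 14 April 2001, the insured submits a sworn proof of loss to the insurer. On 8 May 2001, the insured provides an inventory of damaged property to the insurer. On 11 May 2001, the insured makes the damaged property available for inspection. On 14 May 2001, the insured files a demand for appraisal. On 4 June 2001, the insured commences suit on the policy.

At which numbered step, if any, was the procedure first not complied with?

None — every step was satisfied

Step 1: 23 days after 15 February 2001 (when the loss occurs) is 10 March 2001; completed 9 March 2001, before the deadline.
Step 2: the earliest permitted date is 14 days after 29 March 2001 (end of the 20-day hold period, which began when first notice of loss is given on 9 March 2001), i.e. 12 April 2001; done 14 April 2001, after the minimum wait.
Step 3: the window is 12–27 days after 14 April 2001 (when the sworn proof of loss is submitted), so 26 April 2001 through 11 May 2001; done 8 May 2001 — within the window.
Step 4: the earliest permitted date is 25 days after 14 April 2001 (when the sworn proof of loss is submitted), i.e. 9 May 2001; done 11 May 2001, after the minimum wait.
Step 5: the window is 5–38 days after 8 May 2001 (when the supporting inventory is provided), so 13 May 2001 through 15 June 2001; done 14 May 2001 — within the window.
Step 6: the window is 19–29 days after 14 May 2001 (when the appraisal demand is filed), so 2 June 2001 through 12 June 2001; done 4 June 2001, which is between those dates.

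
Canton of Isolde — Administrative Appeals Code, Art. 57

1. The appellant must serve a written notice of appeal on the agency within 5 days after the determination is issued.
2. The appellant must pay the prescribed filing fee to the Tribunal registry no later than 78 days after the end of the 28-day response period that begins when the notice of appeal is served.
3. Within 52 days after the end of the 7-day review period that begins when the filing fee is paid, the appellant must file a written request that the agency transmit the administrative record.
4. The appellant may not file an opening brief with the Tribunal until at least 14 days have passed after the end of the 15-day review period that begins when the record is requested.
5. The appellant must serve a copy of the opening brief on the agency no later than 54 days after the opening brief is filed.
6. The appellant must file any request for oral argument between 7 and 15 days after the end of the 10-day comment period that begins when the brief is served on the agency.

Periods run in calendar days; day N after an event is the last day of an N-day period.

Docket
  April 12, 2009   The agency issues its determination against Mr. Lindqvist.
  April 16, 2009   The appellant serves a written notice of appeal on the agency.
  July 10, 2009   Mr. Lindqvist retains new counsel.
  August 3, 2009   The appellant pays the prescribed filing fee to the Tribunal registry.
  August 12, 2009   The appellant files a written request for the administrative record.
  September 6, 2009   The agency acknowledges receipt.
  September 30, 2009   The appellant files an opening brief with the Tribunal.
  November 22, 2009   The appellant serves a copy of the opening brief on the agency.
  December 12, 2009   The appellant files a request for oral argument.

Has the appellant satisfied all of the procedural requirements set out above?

No

(1) due by April 12, 2009 + 5 days = April 17, 2009; April 16, 2009 is within that limit.
(2) due by May 14, 2009 + 78 days = July 31, 2009; not done until August 3, 2009, 3 days after the deadline.
That is the first point of non-compliance.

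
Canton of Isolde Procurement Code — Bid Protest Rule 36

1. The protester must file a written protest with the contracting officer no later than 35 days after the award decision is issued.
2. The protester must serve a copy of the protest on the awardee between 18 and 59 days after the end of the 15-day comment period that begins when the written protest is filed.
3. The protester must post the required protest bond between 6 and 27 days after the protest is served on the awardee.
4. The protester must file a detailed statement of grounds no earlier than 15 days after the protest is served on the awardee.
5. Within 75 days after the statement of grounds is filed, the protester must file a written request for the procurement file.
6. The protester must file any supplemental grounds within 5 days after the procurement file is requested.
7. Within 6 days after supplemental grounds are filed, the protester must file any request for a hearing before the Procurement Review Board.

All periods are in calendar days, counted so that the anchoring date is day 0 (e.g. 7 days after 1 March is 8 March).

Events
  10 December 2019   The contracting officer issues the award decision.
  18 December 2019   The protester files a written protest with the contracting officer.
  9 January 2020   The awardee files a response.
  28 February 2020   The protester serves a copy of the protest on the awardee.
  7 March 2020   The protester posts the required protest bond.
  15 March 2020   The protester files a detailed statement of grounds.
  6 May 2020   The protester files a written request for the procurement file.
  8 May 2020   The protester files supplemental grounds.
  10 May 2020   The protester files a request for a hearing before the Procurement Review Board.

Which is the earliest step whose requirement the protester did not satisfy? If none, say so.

Step 1 — counting 35 days from 10 December 2019 (when the award decision is issued) gives a deadline of 14 January 2020; 18 December 2019 is within that limit.
Step 2 — 18 and 59 days from 2 January 2020 (end of the 15-day comment period, which began when the written protest is filed on 18 December 2019) are 20 January 2020 and 1 March 2020 respectively; 28 February 2020 falls inside that range.
Step 3 — 6 and 27 days from 28 February 2020 (when the protest is served on the awardee) are 5 March 2020 and 26 March 2020 respectively; 7 March 2020 falls inside that range.
Step 4 — must wait 15 days from 28 February 2020 (when the protest is served on the awardee), so not before 14 March 2020; done 15 March 2020 — permitted.
Step 5 — counting 75 days from 15 March 2020 (when the statement of grounds is filed) gives a deadline of 29 May 2020; done 6 May 2020 — timely.
Step 6 — counting 5 days from 6 May 2020 (when the procurement file is requested) gives a deadline of 11 May 2020; completed 8 May 2020, before the deadline.
Step 7 — counting 6 days from 8 May 2020 (when supplemental grounds are filed) gives a deadline of 14 May 2020; completed 10 May 2020, before the deadline.

None — every step was satisfied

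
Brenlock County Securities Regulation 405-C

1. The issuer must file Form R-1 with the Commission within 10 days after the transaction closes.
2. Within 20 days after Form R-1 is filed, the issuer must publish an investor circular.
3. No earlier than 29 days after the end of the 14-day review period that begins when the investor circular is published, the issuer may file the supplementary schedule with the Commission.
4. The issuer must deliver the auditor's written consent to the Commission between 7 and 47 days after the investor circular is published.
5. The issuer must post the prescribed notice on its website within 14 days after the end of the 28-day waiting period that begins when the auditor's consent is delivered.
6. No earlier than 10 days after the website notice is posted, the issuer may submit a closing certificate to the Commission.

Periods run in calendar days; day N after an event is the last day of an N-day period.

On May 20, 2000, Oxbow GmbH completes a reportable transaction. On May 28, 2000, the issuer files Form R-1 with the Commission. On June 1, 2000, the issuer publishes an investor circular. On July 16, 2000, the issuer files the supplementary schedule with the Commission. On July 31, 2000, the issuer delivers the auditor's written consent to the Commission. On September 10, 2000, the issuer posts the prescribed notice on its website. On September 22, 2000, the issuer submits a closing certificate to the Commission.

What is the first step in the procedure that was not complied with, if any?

(1) due by May 20, 2000 + 10 days = May 30, 2000; done May 28, 2000 — timely.
(2) due by May 28, 2000 + 20 days = June 17, 2000; June 1, 2000 is within that limit.
(3) permitted from June 15, 2000 + 29 days = July 14, 2000 onward; done July 16, 2000 — permitted.
(4) the permitted window runs from June 1, 2000 + 7 = June 8, 2000 to June 1, 2000 + 47 = July 18, 2000; done July 31, 2000 — 13 days after the window closed.

Step 4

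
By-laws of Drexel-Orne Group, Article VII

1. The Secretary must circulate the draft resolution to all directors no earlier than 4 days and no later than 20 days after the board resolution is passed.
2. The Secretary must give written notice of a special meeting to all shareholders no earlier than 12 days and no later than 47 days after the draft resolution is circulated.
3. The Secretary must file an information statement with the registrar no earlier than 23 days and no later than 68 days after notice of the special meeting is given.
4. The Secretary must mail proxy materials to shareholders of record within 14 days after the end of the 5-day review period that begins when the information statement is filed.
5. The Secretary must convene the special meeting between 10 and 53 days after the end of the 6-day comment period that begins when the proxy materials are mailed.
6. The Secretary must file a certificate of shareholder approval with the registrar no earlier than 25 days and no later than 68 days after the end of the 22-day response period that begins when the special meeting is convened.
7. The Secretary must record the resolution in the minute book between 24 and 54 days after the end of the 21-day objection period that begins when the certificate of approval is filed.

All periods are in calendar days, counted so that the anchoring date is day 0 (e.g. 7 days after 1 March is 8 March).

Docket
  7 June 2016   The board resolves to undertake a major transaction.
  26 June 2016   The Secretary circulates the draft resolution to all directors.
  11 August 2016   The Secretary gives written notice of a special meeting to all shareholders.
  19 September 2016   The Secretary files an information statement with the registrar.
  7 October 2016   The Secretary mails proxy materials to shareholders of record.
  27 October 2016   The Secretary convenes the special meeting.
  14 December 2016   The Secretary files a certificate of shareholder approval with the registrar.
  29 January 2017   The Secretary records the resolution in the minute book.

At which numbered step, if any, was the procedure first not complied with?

Step 1: the window is 4–20 days after 7 June 2016 (when the board resolution is passed), so 11 June 2016 through 27 June 2016; done 26 June 2016 — within the window.
Step 2: the window is 12–47 days after 26 June 2016 (when the draft resolution is circulated), so 8 July 2016 through 12 August 2016; done 11 August 2016 — within the window.
Step 3: the window is 23–68 days after 11 August 2016 (when notice of the special meeting is given), so 3 September 2016 through 18 October 2016; done 19 September 2016 — within the window.
Step 4: 14 days after 24 September 2016 (end of the 5-day review period, which began when the information statement is filed on 19 September 2016) is 8 October 2016; 7 October 2016 is within that limit.
Step 5: the window is 10–53 days after 13 October 2016 (end of the 6-day comment period, which began when the proxy materials are mailed on 7 October 2016), so 23 October 2016 through 5 December 2016; done 27 October 2016 — within the window.
Step 6: the window is 25–68 days after 18 November 2016 (end of the 22-day response period, which began when the special meeting is convened on 27 October 2016), so 13 December 2016 through 25 January 2017; done 14 December 2016 — within the window.
Step 7: the window is 24–54 days after 4 January 2017 (end of the 21-day objection period, which began when the certificate of approval is filed on 14 December 2016), so 28 January 2017 through 27 February 2017; 29 January 2017 falls inside that range.

None — every step was satisfied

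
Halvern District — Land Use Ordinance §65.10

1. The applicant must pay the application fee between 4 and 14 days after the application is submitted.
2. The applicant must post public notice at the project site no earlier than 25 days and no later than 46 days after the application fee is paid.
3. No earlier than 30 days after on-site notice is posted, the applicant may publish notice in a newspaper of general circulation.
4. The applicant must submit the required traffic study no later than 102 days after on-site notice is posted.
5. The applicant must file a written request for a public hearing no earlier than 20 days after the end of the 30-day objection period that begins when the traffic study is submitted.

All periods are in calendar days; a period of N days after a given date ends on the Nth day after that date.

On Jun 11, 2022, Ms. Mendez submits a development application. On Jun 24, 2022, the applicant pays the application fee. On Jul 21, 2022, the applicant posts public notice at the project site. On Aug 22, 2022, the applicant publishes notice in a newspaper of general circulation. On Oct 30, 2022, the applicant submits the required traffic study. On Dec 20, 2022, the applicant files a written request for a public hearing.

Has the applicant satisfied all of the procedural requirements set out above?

Yes

(1) the permitted window runs from Jun 11, 2022 + 4 = Jun 15, 2022 to Jun 11, 2022 + 14 = Jun 25, 2022; done Jun 24, 2022 — within the window.
(2) the permitted window runs from Jun 24, 2022 + 25 = Jul 19, 2022 to Jun 24, 2022 + 46 = Aug 9, 2022; done Jul 21, 2022, which is between those dates.
(3) permitted from Jul 21, 2022 + 30 days = Aug 20, 2022 onward; done Aug 22, 2022, after the minimum wait.
(4) due by Jul 21, 2022 + 102 days = Oct 31, 2022; done Oct 30, 2022 — timely.
(5) permitted from Nov 29, 2022 + 20 days = Dec 19, 2022 onward; done Dec 20, 2022 — permitted.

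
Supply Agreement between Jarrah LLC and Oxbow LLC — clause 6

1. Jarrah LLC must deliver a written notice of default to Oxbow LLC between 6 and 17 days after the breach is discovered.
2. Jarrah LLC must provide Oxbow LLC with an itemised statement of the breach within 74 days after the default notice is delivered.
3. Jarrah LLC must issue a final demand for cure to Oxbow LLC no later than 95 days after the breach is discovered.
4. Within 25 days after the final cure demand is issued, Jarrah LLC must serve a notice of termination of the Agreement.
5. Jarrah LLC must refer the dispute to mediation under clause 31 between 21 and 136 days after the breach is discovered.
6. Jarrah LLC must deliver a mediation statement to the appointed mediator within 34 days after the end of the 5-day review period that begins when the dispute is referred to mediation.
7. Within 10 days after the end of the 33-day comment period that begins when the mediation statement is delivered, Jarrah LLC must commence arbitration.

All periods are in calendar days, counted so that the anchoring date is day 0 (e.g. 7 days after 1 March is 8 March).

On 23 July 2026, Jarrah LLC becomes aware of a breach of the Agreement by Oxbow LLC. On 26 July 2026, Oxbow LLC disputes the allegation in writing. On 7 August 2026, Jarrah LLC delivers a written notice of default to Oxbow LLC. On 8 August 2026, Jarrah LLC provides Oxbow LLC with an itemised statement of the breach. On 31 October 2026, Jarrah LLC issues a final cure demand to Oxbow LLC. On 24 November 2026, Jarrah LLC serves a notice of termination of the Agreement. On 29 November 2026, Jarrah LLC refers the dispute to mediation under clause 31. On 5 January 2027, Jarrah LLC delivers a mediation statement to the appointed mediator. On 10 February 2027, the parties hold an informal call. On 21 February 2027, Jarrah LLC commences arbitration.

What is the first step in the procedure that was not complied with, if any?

Step 3

Step 1 — 6 and 17 days from 23 July 2026 (when the breach is discovered) are 29 July 2026 and 9 August 2026 respectively; done 7 August 2026 — within the window.
Step 2 — counting 74 days from 7 August 2026 (when the default notice is delivered) gives a deadline of 20 October 2026; done 8 August 2026 — timely.
Step 3 — counting 95 days from 23 July 2026 (when the breach is discovered) gives a deadline of 26 October 2026; not done until 31 October 2026, 5 days after the deadline.
Later steps need not be reached.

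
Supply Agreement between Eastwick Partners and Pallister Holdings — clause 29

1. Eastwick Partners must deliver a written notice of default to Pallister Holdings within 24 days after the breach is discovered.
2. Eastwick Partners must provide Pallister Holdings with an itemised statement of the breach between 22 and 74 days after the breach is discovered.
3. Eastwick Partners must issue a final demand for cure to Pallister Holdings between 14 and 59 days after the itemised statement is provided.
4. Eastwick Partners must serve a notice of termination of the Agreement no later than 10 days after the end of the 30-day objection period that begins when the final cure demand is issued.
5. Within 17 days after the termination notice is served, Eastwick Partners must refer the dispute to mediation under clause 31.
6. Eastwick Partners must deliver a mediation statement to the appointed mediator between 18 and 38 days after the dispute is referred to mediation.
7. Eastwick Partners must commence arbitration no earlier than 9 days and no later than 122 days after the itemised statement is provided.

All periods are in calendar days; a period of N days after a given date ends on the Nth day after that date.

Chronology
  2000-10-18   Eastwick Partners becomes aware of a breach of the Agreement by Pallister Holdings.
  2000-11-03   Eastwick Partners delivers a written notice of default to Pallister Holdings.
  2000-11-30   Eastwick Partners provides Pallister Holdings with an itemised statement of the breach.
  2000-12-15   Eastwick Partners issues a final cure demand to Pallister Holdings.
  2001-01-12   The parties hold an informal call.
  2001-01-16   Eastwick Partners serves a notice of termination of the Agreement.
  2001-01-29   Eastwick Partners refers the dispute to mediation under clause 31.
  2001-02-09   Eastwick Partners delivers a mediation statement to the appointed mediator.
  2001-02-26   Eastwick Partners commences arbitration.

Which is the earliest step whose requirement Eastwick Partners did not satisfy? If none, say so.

Step 1: 24 days after 2000-10-18 (when the breach is discovered) is 2000-11-11; done 2000-11-03 — timely.
Step 2: the window is 22–74 days after 2000-10-18 (when the breach is discovered), so 2000-11-09 through 2000-12-31; done 2000-11-30 — within the window.
Step 3: the window is 14–59 days after 2000-11-30 (when the itemised statement is provided), so 2000-12-14 through 2001-01-28; done 2000-12-15, which is between those dates.
Step 4: 10 days after 2001-01-14 (end of the 30-day objection period, which began when the final cure demand is issued on 2000-12-15) is 2001-01-24; completed 2001-01-16, before the deadline.
Step 5: 17 days after 2001-01-16 (when the termination notice is served) is 2001-02-02; done 2001-01-29 — timely.
Step 6: the window is 18–38 days after 2001-01-29 (when the dispute is referred to mediation), so 2001-02-16 through 2001-03-08; done 2001-02-09 — 7 days before the window opened.
The analysis stops there.

Step 6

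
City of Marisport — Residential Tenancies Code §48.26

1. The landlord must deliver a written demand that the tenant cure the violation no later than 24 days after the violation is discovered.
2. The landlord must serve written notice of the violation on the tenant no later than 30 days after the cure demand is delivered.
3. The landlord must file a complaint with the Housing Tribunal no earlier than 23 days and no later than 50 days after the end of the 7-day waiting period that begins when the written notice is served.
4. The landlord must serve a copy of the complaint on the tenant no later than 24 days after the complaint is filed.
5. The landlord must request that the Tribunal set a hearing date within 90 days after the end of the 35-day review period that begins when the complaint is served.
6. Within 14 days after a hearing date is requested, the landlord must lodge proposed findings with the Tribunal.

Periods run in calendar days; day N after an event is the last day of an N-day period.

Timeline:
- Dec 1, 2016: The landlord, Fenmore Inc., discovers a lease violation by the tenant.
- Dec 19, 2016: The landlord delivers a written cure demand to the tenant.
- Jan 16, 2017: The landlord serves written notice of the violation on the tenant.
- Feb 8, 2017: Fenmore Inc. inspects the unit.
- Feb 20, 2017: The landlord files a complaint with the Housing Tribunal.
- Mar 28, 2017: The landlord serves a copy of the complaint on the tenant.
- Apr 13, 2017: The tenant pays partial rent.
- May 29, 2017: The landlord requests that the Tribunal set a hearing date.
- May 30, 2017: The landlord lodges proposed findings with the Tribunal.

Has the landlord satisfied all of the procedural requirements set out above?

Step 1 — counting 24 days from Dec 1, 2016 (when the violation is discovered) gives a deadline of Dec 25, 2016; completed Dec 19, 2016, before the deadline.
Step 2 — counting 30 days from Dec 19, 2016 (when the cure demand is delivered) gives a deadline of Jan 18, 2017; Jan 16, 2017 is within that limit.
Step 3 — 23 and 50 days from Jan 23, 2017 (end of the 7-day waiting period, which began when the written notice is served on Jan 16, 2017) are Feb 15, 2017 and Mar 14, 2017 respectively; done Feb 20, 2017, which is between those dates.
Step 4 — counting 24 days from Feb 20, 2017 (when the complaint is filed) gives a deadline of Mar 16, 2017; not done until Mar 28, 2017, 12 days after the deadline.

No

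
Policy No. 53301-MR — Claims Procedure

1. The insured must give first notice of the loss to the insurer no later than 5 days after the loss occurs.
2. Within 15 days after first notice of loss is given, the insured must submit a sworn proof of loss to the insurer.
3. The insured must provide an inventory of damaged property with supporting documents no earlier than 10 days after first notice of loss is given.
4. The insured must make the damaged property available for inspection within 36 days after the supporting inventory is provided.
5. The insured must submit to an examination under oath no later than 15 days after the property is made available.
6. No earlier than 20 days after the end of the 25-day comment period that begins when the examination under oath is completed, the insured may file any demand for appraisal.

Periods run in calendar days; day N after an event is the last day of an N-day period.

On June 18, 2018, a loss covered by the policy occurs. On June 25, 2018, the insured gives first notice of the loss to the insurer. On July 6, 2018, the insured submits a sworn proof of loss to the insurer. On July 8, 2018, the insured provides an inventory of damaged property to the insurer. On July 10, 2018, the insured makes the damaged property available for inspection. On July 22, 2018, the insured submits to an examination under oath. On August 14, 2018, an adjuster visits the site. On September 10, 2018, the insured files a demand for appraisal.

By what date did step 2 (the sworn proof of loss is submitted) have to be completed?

Step 2 runs from June 25, 2018, when first notice of loss is given. 15 days after June 25, 2018 is July 10, 2018.

July 10, 2018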